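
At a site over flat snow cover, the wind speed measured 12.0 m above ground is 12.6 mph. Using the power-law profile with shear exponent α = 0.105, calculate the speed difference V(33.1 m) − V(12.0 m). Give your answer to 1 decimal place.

Power law: V₂ = V₁ · (z₂/z₁)^α = 12.6 × (2.7583)^0.105 = 14.0165 mph
ΔV = 14.0165 − 12.6 = 1.4165 mph

1.4 mph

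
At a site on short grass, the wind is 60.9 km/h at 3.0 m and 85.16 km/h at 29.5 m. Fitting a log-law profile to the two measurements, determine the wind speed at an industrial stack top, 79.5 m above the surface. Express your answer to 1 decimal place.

95.7 km/h

Log law: V ∝ ln(z/z₀). From the pair, with r = V₁/V₂ = 0.71512,
ln z₀ = (ln z₁ − r·ln z₂)/(1 − r) = (1.0986 − 0.71512×3.3844)/0.28488 = -4.6394 → z₀ = 0.009664 m
V₃ = V₁ · ln(z₃/z₀)/ln(z₁/z₀) = 60.9 × 9.0151/5.7380 = 95.6818 km/h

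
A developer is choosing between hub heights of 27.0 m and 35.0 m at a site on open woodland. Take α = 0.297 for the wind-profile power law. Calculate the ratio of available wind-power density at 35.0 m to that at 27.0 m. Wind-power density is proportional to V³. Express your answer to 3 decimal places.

1.260

Speed ratio: V_B/V_A = (z_B/z_A)^α = (35.0/27.0)^0.297 = (1.2963)^0.297 = 1.08012
Power-density ratio: P_B/P_A = (V_B/V_A)³ = (1.08012)³ = 1.26014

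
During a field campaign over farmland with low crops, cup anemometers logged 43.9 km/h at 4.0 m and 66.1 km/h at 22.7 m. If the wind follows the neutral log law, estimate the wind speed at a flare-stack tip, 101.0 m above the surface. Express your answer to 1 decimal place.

85.2 km/h

Log law: V ∝ ln(z/z₀). From the pair, with r = V₁/V₂ = 0.66415,
ln z₀ = (ln z₁ − r·ln z₂)/(1 − r) = (1.3863 − 0.66415×3.1224)/0.33585 = -2.0467 → z₀ = 0.1292 m
V₃ = V₁ · ln(z₃/z₀)/ln(z₁/z₀) = 43.9 × 6.6619/3.4330 = 85.1886 km/h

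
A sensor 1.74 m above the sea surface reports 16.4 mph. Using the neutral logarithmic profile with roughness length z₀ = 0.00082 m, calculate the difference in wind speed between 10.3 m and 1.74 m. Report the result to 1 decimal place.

3.8 mph

Log law: V₂ = V₁ · ln(z₂/z₀)/ln(z₁/z₀) = 16.4 × 9.4384/7.6601 = 20.2072 mph
ΔV = 20.2072 − 16.4 = 3.8072 mph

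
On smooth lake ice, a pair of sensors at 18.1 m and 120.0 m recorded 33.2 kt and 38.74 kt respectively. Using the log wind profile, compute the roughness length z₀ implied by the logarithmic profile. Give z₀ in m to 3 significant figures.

Log law: V(z) ∝ ln(z/z₀). With r = V₁/V₂ = 33.2/38.74 = 0.85700,
r · ln(z₂/z₀) = ln(z₁/z₀) ⇒ ln z₀ = (ln z₁ − r·ln z₂)/(1 − r)
ln z₀ = (2.89591 − 0.85700×4.78749) / 0.14300 = -8.4399
z₀ = exp(-8.4399) = 0.0002161 m

z₀ ≈ 0.000216 m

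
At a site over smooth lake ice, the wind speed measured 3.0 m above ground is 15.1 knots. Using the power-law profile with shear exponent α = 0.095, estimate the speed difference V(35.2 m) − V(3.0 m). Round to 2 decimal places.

Power law: V₂ = V₁ · (z₂/z₁)^α = 15.1 × (11.7333)^0.095 = 19.0797 knots
ΔV = 19.0797 − 15.1 = 3.9797 knots

3.98 knots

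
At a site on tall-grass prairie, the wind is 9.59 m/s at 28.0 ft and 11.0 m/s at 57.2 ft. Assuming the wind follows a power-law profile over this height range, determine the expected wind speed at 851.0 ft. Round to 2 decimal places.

First find α: α = ln(V₂/V₁)/ln(z₂/z₁) = ln(11.0/9.59)/ln(57.2/28.0) = 0.13717/0.71435 = 0.1920
Extrapolate from 57.2 ft to 851.0 ft: V₃ = 11.0 × (851.0/57.2)^0.1920 = 11.0 × 1.6794 = 18.4736 m/s

18.47 m/s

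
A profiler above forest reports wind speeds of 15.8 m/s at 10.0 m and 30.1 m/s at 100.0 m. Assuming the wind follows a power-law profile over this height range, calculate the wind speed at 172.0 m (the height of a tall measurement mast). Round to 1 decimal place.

First find α: α = ln(V₂/V₁)/ln(z₂/z₁) = ln(30.1/15.8)/ln(100.0/10.0) = 0.64452/2.30259 = 0.2799
Extrapolate from 100.0 m to 172.0 m: V₃ = 30.1 × (172.0/100.0)^0.2799 = 30.1 × 1.1639 = 35.0343 m/s

35.0 m/s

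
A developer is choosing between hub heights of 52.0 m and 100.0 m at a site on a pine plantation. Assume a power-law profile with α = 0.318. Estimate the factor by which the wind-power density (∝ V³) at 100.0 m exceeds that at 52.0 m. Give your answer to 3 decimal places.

1.866

Speed ratio: V_B/V_A = (z_B/z_A)^α = (100.0/52.0)^0.318 = (1.9231)^0.318 = 1.23115
Power-density ratio: P_B/P_A = (V_B/V_A)³ = (1.23115)³ = 1.86609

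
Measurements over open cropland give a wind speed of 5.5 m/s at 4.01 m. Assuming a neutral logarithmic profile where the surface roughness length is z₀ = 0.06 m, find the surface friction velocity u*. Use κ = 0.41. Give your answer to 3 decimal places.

Log law: V(z) = (u*/κ) · ln(z/z₀) ⇒ u* = κ · V / ln(z/z₀)
u* = 0.41 × 5.5 / ln(4.01/0.06) = 0.41 × 5.5 / 4.2022
   = 2.2550 / 4.2022 = 0.5366 m/s

u* ≈ 0.537 m/s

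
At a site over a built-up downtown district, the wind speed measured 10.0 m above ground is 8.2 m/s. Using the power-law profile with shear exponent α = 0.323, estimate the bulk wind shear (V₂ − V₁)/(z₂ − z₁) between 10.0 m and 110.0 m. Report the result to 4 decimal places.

0.0959 m/s/m

Power law: V₂ = V₁ · (z₂/z₁)^α = 8.2 × (11.0000)^0.323 = 17.7903 m/s
ΔV/Δz = (17.7903 − 8.2)/(110.0 − 10.0) = 9.5903/100.0000 = 0.09590 m/s/m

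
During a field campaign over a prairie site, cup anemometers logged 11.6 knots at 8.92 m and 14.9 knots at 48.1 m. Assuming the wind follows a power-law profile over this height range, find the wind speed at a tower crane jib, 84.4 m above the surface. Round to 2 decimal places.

First find α: α = ln(V₂/V₁)/ln(z₂/z₁) = ln(14.9/11.6)/ln(48.1/8.92) = 0.25036/1.68499 = 0.1486
Extrapolate from 48.1 m to 84.4 m: V₃ = 14.9 × (84.4/48.1)^0.1486 = 14.9 × 1.0871 = 16.1983 knots

16.20 knots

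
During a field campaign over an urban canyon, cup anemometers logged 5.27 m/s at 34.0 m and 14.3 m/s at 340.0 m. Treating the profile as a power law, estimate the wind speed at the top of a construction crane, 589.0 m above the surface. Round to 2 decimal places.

18.15 m/s

First find α: α = ln(V₂/V₁)/ln(z₂/z₁) = ln(14.3/5.27)/ln(340.0/34.0) = 0.99823/2.30259 = 0.4335
Extrapolate from 340.0 m to 589.0 m: V₃ = 14.3 × (589.0/340.0)^0.4335 = 14.3 × 1.2690 = 18.1464 m/s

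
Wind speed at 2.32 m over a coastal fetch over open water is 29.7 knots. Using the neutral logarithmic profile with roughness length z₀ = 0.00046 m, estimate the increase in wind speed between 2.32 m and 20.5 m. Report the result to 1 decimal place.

Log law: V₂ = V₁ · ln(z₂/z₀)/ln(z₁/z₀) = 29.7 × 10.7047/8.5259 = 37.2901 knots
ΔV = 37.2901 − 29.7 = 7.5901 knots

7.6 knots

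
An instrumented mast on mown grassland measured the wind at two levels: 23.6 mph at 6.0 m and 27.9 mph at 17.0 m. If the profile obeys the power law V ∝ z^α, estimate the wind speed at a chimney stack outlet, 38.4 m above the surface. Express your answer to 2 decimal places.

31.80 mph

First find α: α = ln(V₂/V₁)/ln(z₂/z₁) = ln(27.9/23.6)/ln(17.0/6.0) = 0.16738/1.04145 = 0.1607
Extrapolate from 17.0 m to 38.4 m: V₃ = 27.9 × (38.4/17.0)^0.1607 = 27.9 × 1.1399 = 31.8038 mph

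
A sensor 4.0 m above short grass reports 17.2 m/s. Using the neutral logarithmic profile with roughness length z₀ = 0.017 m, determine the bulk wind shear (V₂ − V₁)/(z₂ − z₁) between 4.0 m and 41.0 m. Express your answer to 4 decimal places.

0.1981 m/s/m

Log law: V₂ = V₁ · ln(z₂/z₀)/ln(z₁/z₀) = 17.2 × 7.7881/5.4608 = 24.5302 m/s
ΔV/Δz = (24.5302 − 17.2)/(41.0 − 4.0) = 7.3302/37.0000 = 0.19811 m/s/m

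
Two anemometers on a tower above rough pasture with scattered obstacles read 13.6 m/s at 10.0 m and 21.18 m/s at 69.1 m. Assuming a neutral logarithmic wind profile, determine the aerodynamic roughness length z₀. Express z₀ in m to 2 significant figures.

z₀ ≈ 0.31 m

Log law: V(z) ∝ ln(z/z₀). With r = V₁/V₂ = 13.6/21.18 = 0.64212,
r · ln(z₂/z₀) = ln(z₁/z₀) ⇒ ln z₀ = (ln z₁ − r·ln z₂)/(1 − r)
ln z₀ = (2.30259 − 0.64212×4.23555) / 0.35788 = -1.1655
z₀ = exp(-1.1655) = 0.3118 m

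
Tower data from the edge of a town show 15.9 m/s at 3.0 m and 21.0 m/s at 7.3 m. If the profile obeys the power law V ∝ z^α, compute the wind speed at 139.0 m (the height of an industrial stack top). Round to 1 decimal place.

First find α: α = ln(V₂/V₁)/ln(z₂/z₁) = ln(21.0/15.9)/ln(7.3/3.0) = 0.27820/0.88926 = 0.3128
Extrapolate from 7.3 m to 139.0 m: V₃ = 21.0 × (139.0/7.3)^0.3128 = 21.0 × 2.5139 = 52.7919 m/s

52.8 m/s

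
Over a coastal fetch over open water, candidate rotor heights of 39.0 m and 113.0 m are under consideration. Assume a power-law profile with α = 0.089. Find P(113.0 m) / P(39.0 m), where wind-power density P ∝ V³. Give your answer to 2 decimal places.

1.33

Speed ratio: V_B/V_A = (z_B/z_A)^α = (113.0/39.0)^0.089 = (2.8974)^0.089 = 1.09931
Power-density ratio: P_B/P_A = (V_B/V_A)³ = (1.09931)³ = 1.32849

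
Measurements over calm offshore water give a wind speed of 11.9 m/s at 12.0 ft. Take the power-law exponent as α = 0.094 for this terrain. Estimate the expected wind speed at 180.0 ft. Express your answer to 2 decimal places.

Power-law profile: V₂ = V₁ · (z₂/z₁)^α
V₂ = 11.9 × (180.0/12.0)^0.094 = 11.9 × (15.0000)^0.094
    = 11.9 × 1.2899 = 15.3497 m/s

15.35 m/s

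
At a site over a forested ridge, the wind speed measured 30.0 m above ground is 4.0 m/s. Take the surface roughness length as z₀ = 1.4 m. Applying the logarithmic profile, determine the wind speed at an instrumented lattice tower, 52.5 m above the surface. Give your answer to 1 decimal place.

4.7 m/s

Log law: V(z) ∝ ln(z/z₀), so V₂/V₁ = ln(z₂/z₀) / ln(z₁/z₀).
ln(52.5/1.4) = 3.6243, ln(30.0/1.4) = 3.0647
V₂ = 4.0 × 3.6243/3.0647 = 4.0 × 1.1826 = 4.7304 m/s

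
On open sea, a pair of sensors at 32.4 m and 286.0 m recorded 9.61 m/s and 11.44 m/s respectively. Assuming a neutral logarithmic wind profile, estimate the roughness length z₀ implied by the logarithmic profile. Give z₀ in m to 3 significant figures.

z₀ ≈ 0.000350 m

Log law: V(z) ∝ ln(z/z₀). With r = V₁/V₂ = 9.61/11.44 = 0.84003,
r · ln(z₂/z₀) = ln(z₁/z₀) ⇒ ln z₀ = (ln z₁ − r·ln z₂)/(1 − r)
ln z₀ = (3.47816 − 0.84003×5.65599) / 0.15997 = -7.9584
z₀ = exp(-7.9584) = 0.0003497 m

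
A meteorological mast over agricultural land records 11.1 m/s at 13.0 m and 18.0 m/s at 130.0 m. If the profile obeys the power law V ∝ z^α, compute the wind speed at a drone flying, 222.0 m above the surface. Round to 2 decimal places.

20.14 m/s

First find α: α = ln(V₂/V₁)/ln(z₂/z₁) = ln(18.0/11.1)/ln(130.0/13.0) = 0.48343/2.30259 = 0.2099
Extrapolate from 130.0 m to 222.0 m: V₃ = 18.0 × (222.0/130.0)^0.2099 = 18.0 × 1.1189 = 20.1403 m/s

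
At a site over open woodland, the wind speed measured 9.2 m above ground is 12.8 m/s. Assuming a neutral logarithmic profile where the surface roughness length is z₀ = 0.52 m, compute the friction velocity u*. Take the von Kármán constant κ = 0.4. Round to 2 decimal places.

u* ≈ 1.78 m/s

Log law: V(z) = (u*/κ) · ln(z/z₀) ⇒ u* = κ · V / ln(z/z₀)
u* = 0.4 × 12.8 / ln(9.2/0.52) = 0.4 × 12.8 / 2.8731
   = 5.1200 / 2.8731 = 1.7820 m/s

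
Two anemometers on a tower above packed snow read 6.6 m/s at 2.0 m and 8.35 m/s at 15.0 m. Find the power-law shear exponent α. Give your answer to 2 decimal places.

α ≈ 0.12

Power law: V₂/V₁ = (z₂/z₁)^α ⇒ α = ln(V₂/V₁) / ln(z₂/z₁)
α = ln(8.35/6.6) / ln(15.0/2.0) = ln(1.2652) / ln(7.5000)
  = 0.23519 / 2.01490 = 0.11673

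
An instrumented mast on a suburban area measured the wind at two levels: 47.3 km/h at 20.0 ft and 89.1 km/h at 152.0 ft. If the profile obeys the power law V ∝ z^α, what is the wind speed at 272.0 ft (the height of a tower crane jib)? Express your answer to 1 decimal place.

106.9 km/h

First find α: α = ln(V₂/V₁)/ln(z₂/z₁) = ln(89.1/47.3)/ln(152.0/20.0) = 0.63325/2.02815 = 0.3122
Extrapolate from 152.0 ft to 272.0 ft: V₃ = 89.1 × (272.0/152.0)^0.3122 = 89.1 × 1.1992 = 106.8529 km/h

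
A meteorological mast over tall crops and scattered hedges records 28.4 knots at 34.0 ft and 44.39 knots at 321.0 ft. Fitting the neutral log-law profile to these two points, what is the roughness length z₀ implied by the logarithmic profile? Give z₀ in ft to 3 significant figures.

z₀ ≈ 0.631 ft

Log law: V(z) ∝ ln(z/z₀). With r = V₁/V₂ = 28.4/44.39 = 0.63978,
r · ln(z₂/z₀) = ln(z₁/z₀) ⇒ ln z₀ = (ln z₁ − r·ln z₂)/(1 − r)
ln z₀ = (3.52636 − 0.63978×5.77144) / 0.36022 = -0.4611
z₀ = exp(-0.4611) = 0.6306 ft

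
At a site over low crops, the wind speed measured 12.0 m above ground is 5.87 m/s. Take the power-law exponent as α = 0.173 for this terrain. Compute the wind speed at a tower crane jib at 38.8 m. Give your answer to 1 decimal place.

7.2 m/s

Power-law profile: V₂ = V₁ · (z₂/z₁)^α
V₂ = 5.87 × (38.8/12.0)^0.173 = 5.87 × (3.2333)^0.173
    = 5.87 × 1.2251 = 7.1913 m/s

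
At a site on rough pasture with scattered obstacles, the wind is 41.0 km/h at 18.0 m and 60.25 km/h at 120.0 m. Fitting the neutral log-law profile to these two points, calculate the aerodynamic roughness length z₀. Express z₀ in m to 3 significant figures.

Log law: V(z) ∝ ln(z/z₀). With r = V₁/V₂ = 41.0/60.25 = 0.68050,
r · ln(z₂/z₀) = ln(z₁/z₀) ⇒ ln z₀ = (ln z₁ − r·ln z₂)/(1 − r)
ln z₀ = (2.89037 − 0.68050×4.78749) / 0.31950 = -1.1502
z₀ = exp(-1.1502) = 0.3166 m

z₀ ≈ 0.317 m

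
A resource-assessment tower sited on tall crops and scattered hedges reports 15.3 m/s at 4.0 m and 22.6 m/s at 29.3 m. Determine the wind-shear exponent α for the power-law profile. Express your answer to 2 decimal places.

α ≈ 0.20

Power law: V₂/V₁ = (z₂/z₁)^α ⇒ α = ln(V₂/V₁) / ln(z₂/z₁)
α = ln(22.6/15.3) / ln(29.3/4.0) = ln(1.4771) / ln(7.3250)
  = 0.39010 / 1.99129 = 0.19590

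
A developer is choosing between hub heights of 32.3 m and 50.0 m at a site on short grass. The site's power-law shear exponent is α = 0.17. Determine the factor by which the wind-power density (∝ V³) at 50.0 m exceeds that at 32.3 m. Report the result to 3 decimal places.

Speed ratio: V_B/V_A = (z_B/z_A)^α = (50.0/32.3)^0.17 = (1.5480)^0.17 = 1.07711
Power-density ratio: P_B/P_A = (V_B/V_A)³ = (1.07711)³ = 1.24963

1.250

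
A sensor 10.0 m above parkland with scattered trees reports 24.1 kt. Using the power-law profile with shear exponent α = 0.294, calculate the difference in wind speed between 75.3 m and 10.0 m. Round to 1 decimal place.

19.5 kt

Power law: V₂ = V₁ · (z₂/z₁)^α = 24.1 × (7.5300)^0.294 = 43.6310 kt
ΔV = 43.6310 − 24.1 = 19.5310 kt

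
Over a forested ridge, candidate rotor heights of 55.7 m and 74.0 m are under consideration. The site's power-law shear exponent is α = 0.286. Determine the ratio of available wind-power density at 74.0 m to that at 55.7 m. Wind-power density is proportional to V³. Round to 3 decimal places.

1.276

Speed ratio: V_B/V_A = (z_B/z_A)^α = (74.0/55.7)^0.286 = (1.3285)^0.286 = 1.08464
Power-density ratio: P_B/P_A = (V_B/V_A)³ = (1.08464)³ = 1.27602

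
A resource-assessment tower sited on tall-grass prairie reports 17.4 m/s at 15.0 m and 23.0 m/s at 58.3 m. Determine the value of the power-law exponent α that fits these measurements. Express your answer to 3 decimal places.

Power law: V₂/V₁ = (z₂/z₁)^α ⇒ α = ln(V₂/V₁) / ln(z₂/z₁)
α = ln(23.0/17.4) / ln(58.3/15.0) = ln(1.3218) / ln(3.8867)
  = 0.27902 / 1.35755 = 0.20553

α ≈ 0.206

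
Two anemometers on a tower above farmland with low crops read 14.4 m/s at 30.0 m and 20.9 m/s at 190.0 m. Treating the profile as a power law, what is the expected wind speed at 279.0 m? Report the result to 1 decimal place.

First find α: α = ln(V₂/V₁)/ln(z₂/z₁) = ln(20.9/14.4)/ln(190.0/30.0) = 0.37252/1.84583 = 0.2018
Extrapolate from 190.0 m to 279.0 m: V₃ = 20.9 × (279.0/190.0)^0.2018 = 20.9 × 1.0806 = 22.5850 m/s

22.6 m/s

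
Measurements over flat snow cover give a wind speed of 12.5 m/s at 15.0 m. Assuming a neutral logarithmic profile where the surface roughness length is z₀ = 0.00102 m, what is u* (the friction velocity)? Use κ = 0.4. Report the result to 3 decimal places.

u* ≈ 0.521 m/s

Log law: V(z) = (u*/κ) · ln(z/z₀) ⇒ u* = κ · V / ln(z/z₀)
u* = 0.4 × 12.5 / ln(15.0/0.00102) = 0.4 × 12.5 / 9.5960
   = 5.0000 / 9.5960 = 0.5211 m/s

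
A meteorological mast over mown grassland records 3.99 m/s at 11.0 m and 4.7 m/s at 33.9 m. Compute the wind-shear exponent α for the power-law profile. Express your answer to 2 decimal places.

Power law: V₂/V₁ = (z₂/z₁)^α ⇒ α = ln(V₂/V₁) / ln(z₂/z₁)
α = ln(4.7/3.99) / ln(33.9/11.0) = ln(1.1779) / ln(3.0818)
  = 0.16377 / 1.12552 = 0.14551

α ≈ 0.15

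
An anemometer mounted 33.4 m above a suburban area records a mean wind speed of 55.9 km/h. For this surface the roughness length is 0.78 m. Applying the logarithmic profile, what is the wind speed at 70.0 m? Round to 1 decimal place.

Log law: V(z) ∝ ln(z/z₀), so V₂/V₁ = ln(z₂/z₀) / ln(z₁/z₀).
ln(70.0/0.78) = 4.4970, ln(33.4/0.78) = 3.7570
V₂ = 55.9 × 4.4970/3.7570 = 55.9 × 1.1969 = 66.9094 km/h

66.9 km/h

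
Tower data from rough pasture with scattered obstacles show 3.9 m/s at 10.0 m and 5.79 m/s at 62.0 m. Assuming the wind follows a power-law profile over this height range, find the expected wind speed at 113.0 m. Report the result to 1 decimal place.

6.6 m/s

First find α: α = ln(V₂/V₁)/ln(z₂/z₁) = ln(5.79/3.9)/ln(62.0/10.0) = 0.39516/1.82455 = 0.2166
Extrapolate from 62.0 m to 113.0 m: V₃ = 5.79 × (113.0/62.0)^0.2166 = 5.79 × 1.1388 = 6.5938 m/s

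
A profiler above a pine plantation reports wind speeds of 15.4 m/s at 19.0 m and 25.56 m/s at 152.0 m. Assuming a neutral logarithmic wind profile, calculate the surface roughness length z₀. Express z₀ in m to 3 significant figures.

Log law: V(z) ∝ ln(z/z₀). With r = V₁/V₂ = 15.4/25.56 = 0.60250,
r · ln(z₂/z₀) = ln(z₁/z₀) ⇒ ln z₀ = (ln z₁ − r·ln z₂)/(1 − r)
ln z₀ = (2.94444 − 0.60250×5.02388) / 0.39750 = -0.2075
z₀ = exp(-0.2075) = 0.8126 m

z₀ ≈ 0.813 m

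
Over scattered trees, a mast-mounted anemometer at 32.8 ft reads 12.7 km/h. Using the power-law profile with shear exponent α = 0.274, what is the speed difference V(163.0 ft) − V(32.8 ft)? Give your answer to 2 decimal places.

Power law: V₂ = V₁ · (z₂/z₁)^α = 12.7 × (4.9695)^0.274 = 19.7058 km/h
ΔV = 19.7058 − 12.7 = 7.0058 km/h

7.01 km/h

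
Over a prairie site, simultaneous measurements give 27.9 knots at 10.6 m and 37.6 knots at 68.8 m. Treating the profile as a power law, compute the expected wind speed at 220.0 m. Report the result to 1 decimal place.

45.3 knots

First find α: α = ln(V₂/V₁)/ln(z₂/z₁) = ln(37.6/27.9)/ln(68.8/10.6) = 0.29838/1.87035 = 0.1595
Extrapolate from 68.8 m to 220.0 m: V₃ = 37.6 × (220.0/68.8)^0.1595 = 37.6 × 1.2038 = 45.2610 knots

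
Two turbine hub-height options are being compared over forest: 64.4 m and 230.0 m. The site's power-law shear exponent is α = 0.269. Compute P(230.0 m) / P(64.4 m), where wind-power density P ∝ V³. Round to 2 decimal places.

2.79

Speed ratio: V_B/V_A = (z_B/z_A)^α = (230.0/64.4)^0.269 = (3.5714)^0.269 = 1.40836
Power-density ratio: P_B/P_A = (V_B/V_A)³ = (1.40836)³ = 2.79347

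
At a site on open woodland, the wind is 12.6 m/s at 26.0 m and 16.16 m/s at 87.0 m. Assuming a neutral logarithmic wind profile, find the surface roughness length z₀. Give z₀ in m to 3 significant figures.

Log law: V(z) ∝ ln(z/z₀). With r = V₁/V₂ = 12.6/16.16 = 0.77970,
r · ln(z₂/z₀) = ln(z₁/z₀) ⇒ ln z₀ = (ln z₁ − r·ln z₂)/(1 − r)
ln z₀ = (3.25810 − 0.77970×4.46591) / 0.22030 = -1.0167
z₀ = exp(-1.0167) = 0.3618 m

z₀ ≈ 0.362 m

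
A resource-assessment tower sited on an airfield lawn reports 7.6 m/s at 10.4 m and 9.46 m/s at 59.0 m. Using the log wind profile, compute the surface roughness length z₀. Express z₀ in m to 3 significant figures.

Log law: V(z) ∝ ln(z/z₀). With r = V₁/V₂ = 7.6/9.46 = 0.80338,
r · ln(z₂/z₀) = ln(z₁/z₀) ⇒ ln z₀ = (ln z₁ − r·ln z₂)/(1 − r)
ln z₀ = (2.34181 − 0.80338×4.07754) / 0.19662 = -4.7504
z₀ = exp(-4.7504) = 0.008648 m

z₀ ≈ 0.00865 m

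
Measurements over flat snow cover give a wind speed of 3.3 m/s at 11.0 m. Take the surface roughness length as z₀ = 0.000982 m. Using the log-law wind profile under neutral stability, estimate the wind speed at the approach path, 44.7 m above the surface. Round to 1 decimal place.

Log law: V(z) ∝ ln(z/z₀), so V₂/V₁ = ln(z₂/z₀) / ln(z₁/z₀).
ln(44.7/0.000982) = 10.7259, ln(11.0/0.000982) = 9.3238
V₂ = 3.3 × 10.7259/9.3238 = 3.3 × 1.1504 = 3.7962 m/s

3.8 m/s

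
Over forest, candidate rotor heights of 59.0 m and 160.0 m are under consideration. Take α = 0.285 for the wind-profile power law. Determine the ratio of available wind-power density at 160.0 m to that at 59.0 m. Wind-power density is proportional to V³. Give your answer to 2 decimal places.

2.35

Speed ratio: V_B/V_A = (z_B/z_A)^α = (160.0/59.0)^0.285 = (2.7119)^0.285 = 1.32887
Power-density ratio: P_B/P_A = (V_B/V_A)³ = (1.32887)³ = 2.34663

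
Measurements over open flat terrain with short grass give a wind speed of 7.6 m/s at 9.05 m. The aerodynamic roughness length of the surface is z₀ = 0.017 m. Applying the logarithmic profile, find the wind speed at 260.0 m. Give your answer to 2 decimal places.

11.67 m/s

Log law: V(z) ∝ ln(z/z₀), so V₂/V₁ = ln(z₂/z₀) / ln(z₁/z₀).
ln(260.0/0.017) = 9.6352, ln(9.05/0.017) = 6.2773
V₂ = 7.6 × 9.6352/6.2773 = 7.6 × 1.5349 = 11.6655 m/s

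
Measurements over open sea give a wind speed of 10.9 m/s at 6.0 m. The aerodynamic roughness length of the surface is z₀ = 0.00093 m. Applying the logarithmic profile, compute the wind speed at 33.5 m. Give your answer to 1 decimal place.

Log law: V(z) ∝ ln(z/z₀), so V₂/V₁ = ln(z₂/z₀) / ln(z₁/z₀).
ln(33.5/0.00093) = 10.4919, ln(6.0/0.00093) = 8.7721
V₂ = 10.9 × 10.4919/8.7721 = 10.9 × 1.1961 = 13.0370 m/s

13.0 m/s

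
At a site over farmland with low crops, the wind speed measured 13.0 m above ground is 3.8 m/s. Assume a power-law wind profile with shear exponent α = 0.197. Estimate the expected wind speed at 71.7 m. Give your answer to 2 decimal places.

5.32 m/s

Power-law profile: V₂ = V₁ · (z₂/z₁)^α
V₂ = 3.8 × (71.7/13.0)^0.197 = 3.8 × (5.5154)^0.197
    = 3.8 × 1.3999 = 5.3195 m/s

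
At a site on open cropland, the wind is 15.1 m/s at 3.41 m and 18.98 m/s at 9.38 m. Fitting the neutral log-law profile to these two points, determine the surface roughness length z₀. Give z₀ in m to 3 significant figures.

z₀ ≈ 0.0665 m

Log law: V(z) ∝ ln(z/z₀). With r = V₁/V₂ = 15.1/18.98 = 0.79557,
r · ln(z₂/z₀) = ln(z₁/z₀) ⇒ ln z₀ = (ln z₁ − r·ln z₂)/(1 − r)
ln z₀ = (1.22671 − 0.79557×2.23858) / 0.20443 = -2.7112
z₀ = exp(-2.7112) = 0.06646 m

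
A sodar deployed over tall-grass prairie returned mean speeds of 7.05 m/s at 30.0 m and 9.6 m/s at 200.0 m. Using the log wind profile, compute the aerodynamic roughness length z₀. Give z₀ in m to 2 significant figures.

z₀ ≈ 0.16 m

Log law: V(z) ∝ ln(z/z₀). With r = V₁/V₂ = 7.05/9.6 = 0.73438,
r · ln(z₂/z₀) = ln(z₁/z₀) ⇒ ln z₀ = (ln z₁ − r·ln z₂)/(1 − r)
ln z₀ = (3.40120 − 0.73438×5.29832) / 0.26562 = -1.8438
z₀ = exp(-1.8438) = 0.1582 m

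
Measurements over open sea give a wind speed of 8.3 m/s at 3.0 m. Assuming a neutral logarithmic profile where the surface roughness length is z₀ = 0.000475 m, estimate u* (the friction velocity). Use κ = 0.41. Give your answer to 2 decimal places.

Log law: V(z) = (u*/κ) · ln(z/z₀) ⇒ u* = κ · V / ln(z/z₀)
u* = 0.41 × 8.3 / ln(3.0/0.000475) = 0.41 × 8.3 / 8.7508
   = 3.4030 / 8.7508 = 0.3889 m/s

u* ≈ 0.39 m/s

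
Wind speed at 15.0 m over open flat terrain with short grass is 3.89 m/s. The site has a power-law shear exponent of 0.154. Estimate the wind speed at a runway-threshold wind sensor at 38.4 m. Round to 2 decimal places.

4.50 m/s

Power-law profile: V₂ = V₁ · (z₂/z₁)^α
V₂ = 3.89 × (38.4/15.0)^0.154 = 3.89 × (2.5600)^0.154
    = 3.89 × 1.1558 = 4.4959 m/s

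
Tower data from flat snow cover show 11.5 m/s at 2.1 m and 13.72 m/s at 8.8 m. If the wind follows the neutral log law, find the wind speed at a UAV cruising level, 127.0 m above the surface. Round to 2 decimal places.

Log law: V ∝ ln(z/z₀). From the pair, with r = V₁/V₂ = 0.83819,
ln z₀ = (ln z₁ − r·ln z₂)/(1 − r) = (0.7419 − 0.83819×2.1748)/0.16181 = -6.6803 → z₀ = 0.001255 m
V₃ = V₁ · ln(z₃/z₀)/ln(z₁/z₀) = 11.5 × 11.5245/7.4222 = 17.8560 m/s

17.86 m/s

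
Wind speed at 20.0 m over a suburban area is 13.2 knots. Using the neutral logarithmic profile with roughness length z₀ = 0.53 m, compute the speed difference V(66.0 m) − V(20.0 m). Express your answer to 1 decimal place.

Log law: V₂ = V₁ · ln(z₂/z₀)/ln(z₁/z₀) = 13.2 × 4.8245/3.6306 = 17.5408 knots
ΔV = 17.5408 − 13.2 = 4.3408 knots

4.3 knots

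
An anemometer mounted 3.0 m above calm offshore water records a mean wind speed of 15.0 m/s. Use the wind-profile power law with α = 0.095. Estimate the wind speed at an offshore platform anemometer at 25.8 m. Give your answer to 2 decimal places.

Power-law profile: V₂ = V₁ · (z₂/z₁)^α
V₂ = 15.0 × (25.8/3.0)^0.095 = 15.0 × (8.6000)^0.095
    = 15.0 × 1.2268 = 18.4022 m/s

18.40 m/s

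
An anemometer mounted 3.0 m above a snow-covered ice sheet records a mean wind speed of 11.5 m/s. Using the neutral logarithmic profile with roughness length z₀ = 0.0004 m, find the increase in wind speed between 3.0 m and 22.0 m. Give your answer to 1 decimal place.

Log law: V₂ = V₁ · ln(z₂/z₀)/ln(z₁/z₀) = 11.5 × 10.9151/8.9227 = 14.0680 m/s
ΔV = 14.0680 − 11.5 = 2.5680 m/s

2.6 m/s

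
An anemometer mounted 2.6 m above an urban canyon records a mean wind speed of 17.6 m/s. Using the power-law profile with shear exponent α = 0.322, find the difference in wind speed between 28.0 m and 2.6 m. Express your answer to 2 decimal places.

Power law: V₂ = V₁ · (z₂/z₁)^α = 17.6 × (10.7692)^0.322 = 37.8335 m/s
ΔV = 37.8335 − 17.6 = 20.2335 m/s

20.23 m/s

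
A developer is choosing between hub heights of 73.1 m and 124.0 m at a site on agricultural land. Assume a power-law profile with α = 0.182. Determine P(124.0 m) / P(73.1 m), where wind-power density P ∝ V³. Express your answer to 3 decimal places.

1.334

Speed ratio: V_B/V_A = (z_B/z_A)^α = (124.0/73.1)^0.182 = (1.6963)^0.182 = 1.10096
Power-density ratio: P_B/P_A = (V_B/V_A)³ = (1.10096)³ = 1.33447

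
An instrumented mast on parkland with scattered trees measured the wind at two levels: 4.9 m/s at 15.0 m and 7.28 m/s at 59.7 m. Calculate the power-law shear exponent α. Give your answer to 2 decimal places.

α ≈ 0.29

Power law: V₂/V₁ = (z₂/z₁)^α ⇒ α = ln(V₂/V₁) / ln(z₂/z₁)
α = ln(7.28/4.9) / ln(59.7/15.0) = ln(1.4857) / ln(3.9800)
  = 0.39590 / 1.38128 = 0.28661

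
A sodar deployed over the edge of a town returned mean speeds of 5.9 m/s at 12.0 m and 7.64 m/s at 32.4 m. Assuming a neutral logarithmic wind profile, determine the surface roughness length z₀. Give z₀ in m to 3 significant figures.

Log law: V(z) ∝ ln(z/z₀). With r = V₁/V₂ = 5.9/7.64 = 0.77225,
r · ln(z₂/z₀) = ln(z₁/z₀) ⇒ ln z₀ = (ln z₁ − r·ln z₂)/(1 − r)
ln z₀ = (2.48491 − 0.77225×3.47816) / 0.22775 = -0.8830
z₀ = exp(-0.8830) = 0.4135 m

z₀ ≈ 0.414 m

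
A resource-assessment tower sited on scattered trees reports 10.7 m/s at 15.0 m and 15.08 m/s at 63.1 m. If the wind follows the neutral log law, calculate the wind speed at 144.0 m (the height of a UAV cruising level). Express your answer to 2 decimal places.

Log law: V ∝ ln(z/z₀). From the pair, with r = V₁/V₂ = 0.70955,
ln z₀ = (ln z₁ − r·ln z₂)/(1 − r) = (2.7081 − 0.70955×4.1447)/0.29045 = -0.8016 → z₀ = 0.4486 m
V₃ = V₁ · ln(z₃/z₀)/ln(z₁/z₀) = 10.7 × 5.7714/3.5097 = 17.5955 m/s

17.60 m/s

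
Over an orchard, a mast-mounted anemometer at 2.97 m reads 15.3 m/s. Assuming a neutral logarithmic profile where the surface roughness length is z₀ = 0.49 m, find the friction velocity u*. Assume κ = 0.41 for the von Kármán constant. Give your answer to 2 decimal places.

u* ≈ 3.48 m/s

Log law: V(z) = (u*/κ) · ln(z/z₀) ⇒ u* = κ · V / ln(z/z₀)
u* = 0.41 × 15.3 / ln(2.97/0.49) = 0.41 × 15.3 / 1.8019
   = 6.2730 / 1.8019 = 3.4813 m/s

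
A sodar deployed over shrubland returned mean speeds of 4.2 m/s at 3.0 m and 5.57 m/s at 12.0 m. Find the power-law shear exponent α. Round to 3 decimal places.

α ≈ 0.204

Power law: V₂/V₁ = (z₂/z₁)^α ⇒ α = ln(V₂/V₁) / ln(z₂/z₁)
α = ln(5.57/4.2) / ln(12.0/3.0) = ln(1.3262) / ln(4.0000)
  = 0.28231 / 1.38629 = 0.20364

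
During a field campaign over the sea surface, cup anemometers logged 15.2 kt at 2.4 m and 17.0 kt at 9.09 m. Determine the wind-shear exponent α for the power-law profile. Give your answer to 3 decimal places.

α ≈ 0.084

Power law: V₂/V₁ = (z₂/z₁)^α ⇒ α = ln(V₂/V₁) / ln(z₂/z₁)
α = ln(17.0/15.2) / ln(9.09/2.4) = ln(1.1184) / ln(3.7875)
  = 0.11192 / 1.33171 = 0.08404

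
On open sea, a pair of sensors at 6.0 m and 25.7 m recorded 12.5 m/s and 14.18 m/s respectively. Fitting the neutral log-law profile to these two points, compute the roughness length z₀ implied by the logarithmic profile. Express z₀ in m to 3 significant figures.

Log law: V(z) ∝ ln(z/z₀). With r = V₁/V₂ = 12.5/14.18 = 0.88152,
r · ln(z₂/z₀) = ln(z₁/z₀) ⇒ ln z₀ = (ln z₁ − r·ln z₂)/(1 − r)
ln z₀ = (1.79176 − 0.88152×3.24649) / 0.11848 = -9.0321
z₀ = exp(-9.0321) = 0.0001195 m

z₀ ≈ 0.000120 m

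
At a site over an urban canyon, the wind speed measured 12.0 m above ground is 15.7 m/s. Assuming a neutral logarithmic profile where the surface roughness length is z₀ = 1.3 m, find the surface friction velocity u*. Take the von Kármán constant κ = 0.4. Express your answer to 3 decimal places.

Log law: V(z) = (u*/κ) · ln(z/z₀) ⇒ u* = κ · V / ln(z/z₀)
u* = 0.4 × 15.7 / ln(12.0/1.3) = 0.4 × 15.7 / 2.2225
   = 6.2800 / 2.2225 = 2.8256 m/s

u* ≈ 2.826 m/s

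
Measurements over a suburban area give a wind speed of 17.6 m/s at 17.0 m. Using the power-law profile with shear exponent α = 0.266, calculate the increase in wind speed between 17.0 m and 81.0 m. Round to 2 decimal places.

Power law: V₂ = V₁ · (z₂/z₁)^α = 17.6 × (4.7647)^0.266 = 26.6606 m/s
ΔV = 26.6606 − 17.6 = 9.0606 m/s

9.06 m/s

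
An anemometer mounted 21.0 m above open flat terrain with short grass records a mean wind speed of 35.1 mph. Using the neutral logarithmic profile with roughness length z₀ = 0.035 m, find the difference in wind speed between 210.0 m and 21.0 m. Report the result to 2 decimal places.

12.63 mph

Log law: V₂ = V₁ · ln(z₂/z₀)/ln(z₁/z₀) = 35.1 × 8.6995/6.3969 = 47.7343 mph
ΔV = 47.7343 − 35.1 = 12.6343 mph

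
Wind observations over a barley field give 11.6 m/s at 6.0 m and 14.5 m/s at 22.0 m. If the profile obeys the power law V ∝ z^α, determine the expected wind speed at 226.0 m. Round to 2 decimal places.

First find α: α = ln(V₂/V₁)/ln(z₂/z₁) = ln(14.5/11.6)/ln(22.0/6.0) = 0.22314/1.29928 = 0.1717
Extrapolate from 22.0 m to 226.0 m: V₃ = 14.5 × (226.0/22.0)^0.1717 = 14.5 × 1.4919 = 21.6331 m/s

21.63 m/s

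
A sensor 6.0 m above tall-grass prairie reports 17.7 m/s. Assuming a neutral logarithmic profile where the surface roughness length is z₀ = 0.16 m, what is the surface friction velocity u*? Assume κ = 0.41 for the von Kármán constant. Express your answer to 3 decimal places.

u* ≈ 2.002 m/s

Log law: V(z) = (u*/κ) · ln(z/z₀) ⇒ u* = κ · V / ln(z/z₀)
u* = 0.41 × 17.7 / ln(6.0/0.16) = 0.41 × 17.7 / 3.6243
   = 7.2570 / 3.6243 = 2.0023 m/s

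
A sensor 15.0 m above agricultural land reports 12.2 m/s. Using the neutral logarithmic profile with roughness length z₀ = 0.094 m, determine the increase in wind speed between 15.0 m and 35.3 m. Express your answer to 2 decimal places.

2.06 m/s

Log law: V₂ = V₁ · ln(z₂/z₀)/ln(z₁/z₀) = 12.2 × 5.9283/5.0725 = 14.2584 m/s
ΔV = 14.2584 − 12.2 = 2.0584 m/s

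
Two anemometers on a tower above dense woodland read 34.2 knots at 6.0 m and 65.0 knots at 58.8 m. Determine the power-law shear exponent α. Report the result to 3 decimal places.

Power law: V₂/V₁ = (z₂/z₁)^α ⇒ α = ln(V₂/V₁) / ln(z₂/z₁)
α = ln(65.0/34.2) / ln(58.8/6.0) = ln(1.9006) / ln(9.8000)
  = 0.64216 / 2.28238 = 0.28136

α ≈ 0.281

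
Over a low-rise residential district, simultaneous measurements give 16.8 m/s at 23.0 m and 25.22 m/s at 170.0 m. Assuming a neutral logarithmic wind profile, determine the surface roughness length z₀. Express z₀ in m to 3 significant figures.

z₀ ≈ 0.425 m

Log law: V(z) ∝ ln(z/z₀). With r = V₁/V₂ = 16.8/25.22 = 0.66614,
r · ln(z₂/z₀) = ln(z₁/z₀) ⇒ ln z₀ = (ln z₁ − r·ln z₂)/(1 − r)
ln z₀ = (3.13549 − 0.66614×5.13580) / 0.33386 = -0.8556
z₀ = exp(-0.8556) = 0.4250 m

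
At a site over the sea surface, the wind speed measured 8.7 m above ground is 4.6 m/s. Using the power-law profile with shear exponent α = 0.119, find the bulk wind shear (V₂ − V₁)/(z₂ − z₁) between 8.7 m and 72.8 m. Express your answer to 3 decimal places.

0.021 m/s/m

Power law: V₂ = V₁ · (z₂/z₁)^α = 4.6 × (8.3678)^0.119 = 5.9231 m/s
ΔV/Δz = (5.9231 − 4.6)/(72.8 − 8.7) = 1.3231/64.1000 = 0.02064 m/s/m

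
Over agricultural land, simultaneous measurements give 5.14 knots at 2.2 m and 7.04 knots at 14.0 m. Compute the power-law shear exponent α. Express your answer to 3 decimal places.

α ≈ 0.170

Power law: V₂/V₁ = (z₂/z₁)^α ⇒ α = ln(V₂/V₁) / ln(z₂/z₁)
α = ln(7.04/5.14) / ln(14.0/2.2) = ln(1.3696) / ln(6.3636)
  = 0.31456 / 1.85060 = 0.16997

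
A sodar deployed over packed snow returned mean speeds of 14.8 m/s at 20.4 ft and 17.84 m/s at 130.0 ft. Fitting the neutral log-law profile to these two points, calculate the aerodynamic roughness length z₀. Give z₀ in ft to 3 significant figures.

z₀ ≈ 0.00248 ft

Log law: V(z) ∝ ln(z/z₀). With r = V₁/V₂ = 14.8/17.84 = 0.82960,
r · ln(z₂/z₀) = ln(z₁/z₀) ⇒ ln z₀ = (ln z₁ − r·ln z₂)/(1 − r)
ln z₀ = (3.01553 − 0.82960×4.86753) / 0.17040 = -6.0008
z₀ = exp(-6.0008) = 0.002477 ft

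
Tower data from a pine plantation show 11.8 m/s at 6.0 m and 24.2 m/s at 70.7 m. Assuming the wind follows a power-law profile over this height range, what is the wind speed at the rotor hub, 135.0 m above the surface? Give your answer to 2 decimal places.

29.22 m/s

First find α: α = ln(V₂/V₁)/ln(z₂/z₁) = ln(24.2/11.8)/ln(70.7/6.0) = 0.71825/2.46669 = 0.2912
Extrapolate from 70.7 m to 135.0 m: V₃ = 24.2 × (135.0/70.7)^0.2912 = 24.2 × 1.2072 = 29.2154 m/s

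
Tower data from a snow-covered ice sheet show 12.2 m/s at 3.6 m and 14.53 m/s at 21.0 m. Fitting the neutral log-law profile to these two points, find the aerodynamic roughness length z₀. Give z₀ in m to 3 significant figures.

z₀ ≈ 0.000351 m

Log law: V(z) ∝ ln(z/z₀). With r = V₁/V₂ = 12.2/14.53 = 0.83964,
r · ln(z₂/z₀) = ln(z₁/z₀) ⇒ ln z₀ = (ln z₁ − r·ln z₂)/(1 − r)
ln z₀ = (1.28093 − 0.83964×3.04452) / 0.16036 = -7.9533
z₀ = exp(-7.9533) = 0.0003515 m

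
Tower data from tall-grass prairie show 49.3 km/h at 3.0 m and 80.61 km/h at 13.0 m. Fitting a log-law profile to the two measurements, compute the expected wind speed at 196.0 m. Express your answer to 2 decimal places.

Log law: V ∝ ln(z/z₀). From the pair, with r = V₁/V₂ = 0.61159,
ln z₀ = (ln z₁ − r·ln z₂)/(1 − r) = (1.0986 − 0.61159×2.5649)/0.38841 = -1.2102 → z₀ = 0.2981 m
V₃ = V₁ · ln(z₃/z₀)/ln(z₁/z₀) = 49.3 × 6.4884/2.3089 = 138.5429 km/h

138.54 km/h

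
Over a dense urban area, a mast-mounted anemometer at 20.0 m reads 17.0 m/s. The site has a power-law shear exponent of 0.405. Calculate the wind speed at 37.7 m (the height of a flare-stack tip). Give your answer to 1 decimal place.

22.0 m/s

Power-law profile: V₂ = V₁ · (z₂/z₁)^α
V₂ = 17.0 × (37.7/20.0)^0.405 = 17.0 × (1.8850)^0.405
    = 17.0 × 1.2927 = 21.9761 m/s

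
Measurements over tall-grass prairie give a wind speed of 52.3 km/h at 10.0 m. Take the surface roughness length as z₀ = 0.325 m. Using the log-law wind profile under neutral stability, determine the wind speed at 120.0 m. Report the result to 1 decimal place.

90.2 km/h

Log law: V(z) ∝ ln(z/z₀), so V₂/V₁ = ln(z₂/z₀) / ln(z₁/z₀).
ln(120.0/0.325) = 5.9114, ln(10.0/0.325) = 3.4265
V₂ = 52.3 × 5.9114/3.4265 = 52.3 × 1.7252 = 90.2279 km/h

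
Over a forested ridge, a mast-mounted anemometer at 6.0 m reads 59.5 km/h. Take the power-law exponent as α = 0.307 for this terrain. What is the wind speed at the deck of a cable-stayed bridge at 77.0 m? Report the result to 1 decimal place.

130.2 km/h

Power-law profile: V₂ = V₁ · (z₂/z₁)^α
V₂ = 59.5 × (77.0/6.0)^0.307 = 59.5 × (12.8333)^0.307
    = 59.5 × 2.1891 = 130.2498 km/h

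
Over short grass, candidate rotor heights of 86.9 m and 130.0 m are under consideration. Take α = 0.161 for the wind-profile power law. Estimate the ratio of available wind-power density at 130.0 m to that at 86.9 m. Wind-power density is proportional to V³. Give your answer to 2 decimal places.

Speed ratio: V_B/V_A = (z_B/z_A)^α = (130.0/86.9)^0.161 = (1.4960)^0.161 = 1.06700
Power-density ratio: P_B/P_A = (V_B/V_A)³ = (1.06700)³ = 1.21475

1.21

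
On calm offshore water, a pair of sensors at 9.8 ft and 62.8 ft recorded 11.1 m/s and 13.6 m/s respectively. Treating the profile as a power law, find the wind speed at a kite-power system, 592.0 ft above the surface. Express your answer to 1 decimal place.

17.4 m/s

First find α: α = ln(V₂/V₁)/ln(z₂/z₁) = ln(13.6/11.1)/ln(62.8/9.8) = 0.20312/1.85757 = 0.1093
Extrapolate from 62.8 ft to 592.0 ft: V₃ = 13.6 × (592.0/62.8)^0.1093 = 13.6 × 1.2780 = 17.3814 m/s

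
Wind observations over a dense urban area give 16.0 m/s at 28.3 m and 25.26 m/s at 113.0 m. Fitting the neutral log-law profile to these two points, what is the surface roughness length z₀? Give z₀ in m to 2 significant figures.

Log law: V(z) ∝ ln(z/z₀). With r = V₁/V₂ = 16.0/25.26 = 0.63341,
r · ln(z₂/z₀) = ln(z₁/z₀) ⇒ ln z₀ = (ln z₁ − r·ln z₂)/(1 − r)
ln z₀ = (3.34286 − 0.63341×4.72739) / 0.36659 = 0.9506
z₀ = exp(0.9506) = 2.587 m

z₀ ≈ 2.6 m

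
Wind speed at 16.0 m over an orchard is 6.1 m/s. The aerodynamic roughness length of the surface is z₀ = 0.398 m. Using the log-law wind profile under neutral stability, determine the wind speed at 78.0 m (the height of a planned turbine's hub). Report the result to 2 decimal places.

Log law: V(z) ∝ ln(z/z₀), so V₂/V₁ = ln(z₂/z₀) / ln(z₁/z₀).
ln(78.0/0.398) = 5.2780, ln(16.0/0.398) = 3.6939
V₂ = 6.1 × 5.2780/3.6939 = 6.1 × 1.4288 = 8.7160 m/s

8.72 m/s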